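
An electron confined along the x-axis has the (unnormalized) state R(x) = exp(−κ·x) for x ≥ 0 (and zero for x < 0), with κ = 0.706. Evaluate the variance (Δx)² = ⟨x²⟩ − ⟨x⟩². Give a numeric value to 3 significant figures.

Compute ⟨x⟩ and ⟨x²⟩ separately, then (Δx)² = ⟨x²⟩ − ⟨x⟩².
Every integrand reduces to terms xʲ·e^(−2κx) on [0, ∞); use ∫₀^∞ xʲ·e^(−2κx) dx = j!/(2κ)^(j+1).
Normalization: ∫|R|² dx = 0.70822.
⟨x⟩ = 0.70822 and ⟨x²⟩ = 1.0031.
(Δx)² = 1.0031 − (0.70822)² = 0.50157.

0.502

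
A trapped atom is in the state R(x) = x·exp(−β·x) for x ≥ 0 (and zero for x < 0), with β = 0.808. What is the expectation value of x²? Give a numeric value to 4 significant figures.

⟨x²⟩ = ∫ x²·|R|² dx / ∫|R|² dx (integrals over the domain).
Every integrand reduces to terms xʲ·e^(−2βx) on [0, ∞); use ∫₀^∞ xʲ·e^(−2βx) dx = j!/(2β)^(j+1).
State is unnormalized: ∫|R|² dx = 0.47392, and ∫R*·x²·R dx = 2.1777, so ⟨x²⟩ = 2.1777 / 0.47392.
⟨x²⟩ = 4.5951.

4.595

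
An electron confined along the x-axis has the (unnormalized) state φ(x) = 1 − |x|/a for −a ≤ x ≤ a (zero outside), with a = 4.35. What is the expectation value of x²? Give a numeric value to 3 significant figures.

⟨x²⟩ = ∫ x²·|φ|² dx / ∫|φ|² dx (integrals over the domain).
φ is even, so ∫ over [−a, a] = 2∫₀ᵃ with φ = 1 − x/a there: ∫₀ᵃ (1 − x/a)² dx = a/3, ∫₀ᵃ x²(1 − x/a)² dx = a³/30, ∫₀ᵃ x⁴(1 − x/a)² dx = a⁵/105.
State is unnormalized: ∫|φ|² dx = 2.9000, and ∫φ*·x²·φ dx = 5.4875, so ⟨x²⟩ = 5.4875 / 2.9000.
⟨x²⟩ = 1.8923.

1.89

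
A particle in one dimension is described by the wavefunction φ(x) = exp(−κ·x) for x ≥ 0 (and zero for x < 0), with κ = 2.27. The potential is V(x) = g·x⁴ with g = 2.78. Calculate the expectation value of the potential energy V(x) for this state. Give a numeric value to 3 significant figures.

0.157

⟨V⟩ = ∫ V(x)·|φ|² dx / ∫|φ|² dx.
Every integrand reduces to terms xʲ·e^(−2κx) on [0, ∞); use ∫₀^∞ xʲ·e^(−2κx) dx = j!/(2κ)^(j+1).
State is unnormalized: ∫|φ|² dx = 0.22026, and ∫φ*·V(x)·φ dx = 0.034592, so ⟨V⟩ = 0.034592 / 0.22026.
⟨V⟩ = 0.15705.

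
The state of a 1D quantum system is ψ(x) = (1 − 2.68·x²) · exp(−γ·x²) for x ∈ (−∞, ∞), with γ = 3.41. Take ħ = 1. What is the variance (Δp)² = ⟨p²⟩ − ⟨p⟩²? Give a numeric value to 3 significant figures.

7.85

Compute ⟨p⟩ and ⟨p²⟩ separately; (Δp)² = ⟨p²⟩ − ⟨p⟩².
Expand each integrand as polynomial × e^(−2γx²) and use ∫x^(2j)·e^(−2γx²) dx = (2j−1)!!/(4γ)^j · √(π/(2γ)), odd powers → 0; here √(π/(2γ)) = 0.67871. Differentiate with the product rule, d/dx e^(−γx²) = −2γx·e^(−γx²).
Normalization: ∫|ψ|² dx = 0.49061.
⟨p⟩ = 0.0000 and ⟨p²⟩ = 7.8460.
(Δp)² = 7.8460 − (0.0000)² = 7.8460.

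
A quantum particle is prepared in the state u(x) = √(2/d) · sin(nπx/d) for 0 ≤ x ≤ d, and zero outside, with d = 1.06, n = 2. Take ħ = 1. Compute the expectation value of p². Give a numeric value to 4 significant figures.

p² u = −ħ² d²u/dx²; ⟨p²⟩ = −ħ² ∫ u*·u'' dx.
d/dx sin(nπx/d) = (nπ/d)·cos(nπx/d) and d²/dx² sin(nπx/d) = −(nπ/d)²·sin(nπx/d); on 0 ≤ x ≤ d, ∫sin²(nπx/d) dx = d/2 and ∫sin(nπx/d)·cos(nπx/d) dx = 0.
⟨p²⟩ = 35.136.

35.14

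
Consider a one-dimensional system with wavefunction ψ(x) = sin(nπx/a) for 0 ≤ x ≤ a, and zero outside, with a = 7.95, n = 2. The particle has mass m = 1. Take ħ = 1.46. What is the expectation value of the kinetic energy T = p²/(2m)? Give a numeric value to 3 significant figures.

T = −(ħ²/2m) d²/dx², so ⟨T⟩ = −(ħ²/2m) ∫ ψ*·ψ'' dx / ∫|ψ|² dx; with m = 1.
d/dx sin(nπx/a) = (nπ/a)·cos(nπx/a) and d²/dx² sin(nπx/a) = −(nπ/a)²·sin(nπx/a); on 0 ≤ x ≤ a, ∫sin²(nπx/a) dx = a/2 and ∫sin(nπx/a)·cos(nπx/a) dx = 0.
State is unnormalized: ∫|ψ|² dx = 3.9750, and ∫ψ*·(−ħ²/2m · ψ'') dx = 2.6463, so ⟨T⟩ = 2.6463 / 3.9750.
⟨T⟩ = 0.66573.

0.666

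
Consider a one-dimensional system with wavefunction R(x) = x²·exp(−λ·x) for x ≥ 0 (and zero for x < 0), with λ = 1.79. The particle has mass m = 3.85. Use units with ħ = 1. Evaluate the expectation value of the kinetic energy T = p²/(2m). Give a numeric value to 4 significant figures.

0.1387

T = −(ħ²/2m) d²/dx², so ⟨T⟩ = −(ħ²/2m) ∫ R*·R'' dx / ∫|R|² dx; with m = 3.85.
Differentiate x²·exp(−λ·x) with the product rule; every integrand then reduces to terms xʲ·e^(−2λx) on [0, ∞), with ∫₀^∞ xʲ·e^(−2λx) dx = j!/(2λ)^(j+1).
State is unnormalized: ∫|R|² dx = 0.040813, and ∫R*·(−ħ²/2m · R'') dx = 0.0056610, so ⟨T⟩ = 0.0056610 / 0.040813.
⟨T⟩ = 0.13871.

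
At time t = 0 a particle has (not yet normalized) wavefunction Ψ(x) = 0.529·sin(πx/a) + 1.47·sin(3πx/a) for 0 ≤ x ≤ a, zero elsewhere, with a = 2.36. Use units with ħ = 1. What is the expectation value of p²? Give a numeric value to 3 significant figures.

14.3

p² Ψ = −ħ² d²Ψ/dx²; ⟨p²⟩ = −ħ² ∫ Ψ*·Ψ'' dx / ∫|Ψ|² dx.
d²/dx² sin(jπx/a) = −(jπ/a)²·sin(jπx/a); on 0 ≤ x ≤ a, ∫sin²(jπx/a) dx = a/2 and ∫sin(jπx/a)·sin(lπx/a) dx = 0 for j ≠ l, so only diagonal terms survive in ∫|Ψ|² and ∫Ψ·Ψ″; ∫Ψ·Ψ′ dx = [Ψ²/2] between the walls = 0.
State is unnormalized: ∫|Ψ|² dx = 2.8801, and ∫Ψ*·(−ħ² Ψ'') dx = 41.251, so ⟨p²⟩ = 41.251 / 2.8801.
⟨p²⟩ = 14.323.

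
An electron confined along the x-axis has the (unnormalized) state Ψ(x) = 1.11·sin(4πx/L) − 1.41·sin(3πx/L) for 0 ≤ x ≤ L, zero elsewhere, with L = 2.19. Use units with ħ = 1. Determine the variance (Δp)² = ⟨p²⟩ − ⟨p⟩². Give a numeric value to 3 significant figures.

Compute ⟨p⟩ and ⟨p²⟩ separately; (Δp)² = ⟨p²⟩ − ⟨p⟩².
d²/dx² sin(jπx/L) = −(jπ/L)²·sin(jπx/L); on 0 ≤ x ≤ L, ∫sin²(jπx/L) dx = L/2 and ∫sin(jπx/L)·sin(lπx/L) dx = 0 for j ≠ l, so only diagonal terms survive in ∫|Ψ|² and ∫Ψ·Ψ″; ∫Ψ·Ψ′ dx = [Ψ²/2] between the walls = 0.
Normalization: ∫|Ψ|² dx = 3.5261.
⟨p⟩ = 0.0000 and ⟨p²⟩ = 24.032.
(Δp)² = 24.032 − (0.0000)² = 24.032.

24.0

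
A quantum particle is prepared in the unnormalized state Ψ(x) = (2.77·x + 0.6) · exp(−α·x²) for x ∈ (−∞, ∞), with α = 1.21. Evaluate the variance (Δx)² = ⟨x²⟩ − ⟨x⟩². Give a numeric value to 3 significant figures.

0.419

Compute ⟨x⟩ and ⟨x²⟩ separately, then (Δx)² = ⟨x²⟩ − ⟨x⟩².
Expand each integrand as polynomial × e^(−2αx²) and use ∫x^(2j)·e^(−2αx²) dx = (2j−1)!!/(4α)^j · √(π/(2α)), odd powers → 0; here √(π/(2α)) = 1.1394.
Normalization: ∫|Ψ|² dx = 2.2164.
⟨x⟩ = 0.35304 and ⟨x²⟩ = 0.54336.
(Δx)² = 0.54336 − (0.35304)² = 0.41872.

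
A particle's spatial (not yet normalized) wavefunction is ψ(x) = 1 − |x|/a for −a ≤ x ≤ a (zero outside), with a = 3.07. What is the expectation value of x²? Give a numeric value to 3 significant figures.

0.942

⟨x²⟩ = ∫ x²·|ψ|² dx / ∫|ψ|² dx (integrals over the domain).
ψ is even, so ∫ over [−a, a] = 2∫₀ᵃ with ψ = 1 − x/a there: ∫₀ᵃ (1 − x/a)² dx = a/3, ∫₀ᵃ x²(1 − x/a)² dx = a³/30, ∫₀ᵃ x⁴(1 − x/a)² dx = a⁵/105.
State is unnormalized: ∫|ψ|² dx = 2.0467, and ∫ψ*·x²·ψ dx = 1.9290, so ⟨x²⟩ = 1.9290 / 2.0467.
⟨x²⟩ = 0.94249.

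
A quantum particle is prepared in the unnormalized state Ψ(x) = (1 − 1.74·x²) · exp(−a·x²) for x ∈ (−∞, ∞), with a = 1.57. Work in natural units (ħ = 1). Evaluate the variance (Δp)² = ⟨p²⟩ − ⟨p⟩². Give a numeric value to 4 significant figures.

4.856

Compute ⟨p⟩ and ⟨p²⟩ separately; (Δp)² = ⟨p²⟩ − ⟨p⟩².
Expand each integrand as polynomial × e^(−2ax²) and use ∫x^(2j)·e^(−2ax²) dx = (2j−1)!!/(4a)^j · √(π/(2a)), odd powers → 0; here √(π/(2a)) = 1.0003. Differentiate with the product rule, d/dx e^(−ax²) = −2ax·e^(−ax²).
Normalization: ∫|Ψ|² dx = 0.67633.
⟨p⟩ = 0.0000 and ⟨p²⟩ = 4.8563.
(Δp)² = 4.8563 − (0.0000)² = 4.8563.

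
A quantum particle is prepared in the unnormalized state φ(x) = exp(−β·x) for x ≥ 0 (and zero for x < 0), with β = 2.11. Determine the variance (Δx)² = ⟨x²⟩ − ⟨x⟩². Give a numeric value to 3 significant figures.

0.0562

Compute ⟨x⟩ and ⟨x²⟩ separately, then (Δx)² = ⟨x²⟩ − ⟨x⟩².
Every integrand reduces to terms xʲ·e^(−2βx) on [0, ∞); use ∫₀^∞ xʲ·e^(−2βx) dx = j!/(2β)^(j+1).
Normalization: ∫|φ|² dx = 0.23697.
⟨x⟩ = 0.23697 and ⟨x²⟩ = 0.11231.
(Δx)² = 0.11231 − (0.23697)² = 0.056153.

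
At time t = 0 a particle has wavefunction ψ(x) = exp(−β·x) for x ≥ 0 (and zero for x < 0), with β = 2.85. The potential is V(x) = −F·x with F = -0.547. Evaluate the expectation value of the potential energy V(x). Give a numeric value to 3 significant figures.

⟨V⟩ = ∫ V(x)·|ψ|² dx / ∫|ψ|² dx.
Every integrand reduces to terms xʲ·e^(−2βx) on [0, ∞); use ∫₀^∞ xʲ·e^(−2βx) dx = j!/(2β)^(j+1).
State is unnormalized: ∫|ψ|² dx = 0.17544, and ∫ψ*·V(x)·ψ dx = 0.016836, so ⟨V⟩ = 0.016836 / 0.17544.
⟨V⟩ = 0.095965.

0.0960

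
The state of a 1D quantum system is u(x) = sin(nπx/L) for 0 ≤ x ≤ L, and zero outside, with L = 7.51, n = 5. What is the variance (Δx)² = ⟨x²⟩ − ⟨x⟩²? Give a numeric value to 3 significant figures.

4.59

Compute ⟨x⟩ and ⟨x²⟩ separately, then (Δx)² = ⟨x²⟩ − ⟨x⟩².
With sin²θ = (1 − cos2θ)/2 on 0 ≤ x ≤ L: ∫sin²(nπx/L) dx = L/2, ∫x·sin²(nπx/L) dx = L²/4, ∫x²·sin²(nπx/L) dx = L³·(1/6 − 1/(4n²π²)); higher powers xᵏ the same way, integrating xᵏ·cos(2nπx/L) by parts.
Normalization: ∫|u|² dx = 3.7550.
⟨x⟩ = 3.7550 and ⟨x²⟩ = 18.686.
(Δx)² = 18.686 − (3.7550)² = 4.5857.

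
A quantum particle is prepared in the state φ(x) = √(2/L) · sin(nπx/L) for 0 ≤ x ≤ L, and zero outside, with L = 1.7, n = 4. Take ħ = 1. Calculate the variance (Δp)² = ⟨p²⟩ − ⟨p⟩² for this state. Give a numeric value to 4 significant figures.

54.64

Compute ⟨p⟩ and ⟨p²⟩ separately; (Δp)² = ⟨p²⟩ − ⟨p⟩².
d/dx sin(nπx/L) = (nπ/L)·cos(nπx/L) and d²/dx² sin(nπx/L) = −(nπ/L)²·sin(nπx/L); on 0 ≤ x ≤ L, ∫sin²(nπx/L) dx = L/2 and ∫sin(nπx/L)·cos(nπx/L) dx = 0.
⟨p⟩ = 0.0000 and ⟨p²⟩ = 54.641.
(Δp)² = 54.641 − (0.0000)² = 54.641.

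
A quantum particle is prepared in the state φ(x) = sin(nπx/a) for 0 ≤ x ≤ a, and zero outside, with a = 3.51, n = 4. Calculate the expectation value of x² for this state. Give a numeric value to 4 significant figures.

4.068

⟨x²⟩ = ∫ x²·|φ|² dx / ∫|φ|² dx (integrals over the domain).
With sin²θ = (1 − cos2θ)/2 on 0 ≤ x ≤ a: ∫sin²(nπx/a) dx = a/2, ∫x·sin²(nπx/a) dx = a²/4, ∫x²·sin²(nπx/a) dx = a³·(1/6 − 1/(4n²π²)); higher powers xᵏ the same way, integrating xᵏ·cos(2nπx/a) by parts.
State is unnormalized: ∫|φ|² dx = 1.7550, and ∫φ*·x²·φ dx = 7.1388, so ⟨x²⟩ = 7.1388 / 1.7550.
⟨x²⟩ = 4.0677.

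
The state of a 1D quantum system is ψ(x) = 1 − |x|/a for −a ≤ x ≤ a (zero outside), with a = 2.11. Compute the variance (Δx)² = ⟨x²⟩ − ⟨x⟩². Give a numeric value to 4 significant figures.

Compute ⟨x⟩ and ⟨x²⟩ separately, then (Δx)² = ⟨x²⟩ − ⟨x⟩².
ψ is even, so ∫ over [−a, a] = 2∫₀ᵃ with ψ = 1 − x/a there: ∫₀ᵃ (1 − x/a)² dx = a/3, ∫₀ᵃ x²(1 − x/a)² dx = a³/30, ∫₀ᵃ x⁴(1 − x/a)² dx = a⁵/105.
Normalization: ∫|ψ|² dx = 1.4067.
⟨x⟩ = 0.0000 and ⟨x²⟩ = 0.44521.
(Δx)² = 0.44521 − (0.0000)² = 0.44521.

0.4452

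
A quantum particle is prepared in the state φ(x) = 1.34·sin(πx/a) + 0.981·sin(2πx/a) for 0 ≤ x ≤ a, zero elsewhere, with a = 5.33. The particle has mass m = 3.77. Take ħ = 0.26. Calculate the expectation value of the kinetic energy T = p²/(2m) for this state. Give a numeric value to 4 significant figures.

T = −(ħ²/2m) d²/dx², so ⟨T⟩ = −(ħ²/2m) ∫ φ*·φ'' dx / ∫|φ|² dx; with m = 3.77.
d²/dx² sin(jπx/a) = −(jπ/a)²·sin(jπx/a); on 0 ≤ x ≤ a, ∫sin²(jπx/a) dx = a/2 and ∫sin(jπx/a)·sin(lπx/a) dx = 0 for j ≠ l, so only diagonal terms survive in ∫|φ|² and ∫φ·φ″; ∫φ·φ′ dx = [φ²/2] between the walls = 0.
State is unnormalized: ∫|φ|² dx = 7.3500, and ∫φ*·(−ħ²/2m · φ'') dx = 0.046858, so ⟨T⟩ = 0.046858 / 7.3500.
⟨T⟩ = 0.0063753.

0.006375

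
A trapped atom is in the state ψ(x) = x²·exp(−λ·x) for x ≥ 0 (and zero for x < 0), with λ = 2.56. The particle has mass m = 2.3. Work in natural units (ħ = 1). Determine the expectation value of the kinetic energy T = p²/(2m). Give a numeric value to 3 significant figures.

T = −(ħ²/2m) d²/dx², so ⟨T⟩ = −(ħ²/2m) ∫ ψ*·ψ'' dx / ∫|ψ|² dx; with m = 2.3.
Differentiate x²·exp(−λ·x) with the product rule; every integrand then reduces to terms xʲ·e^(−2λx) on [0, ∞), with ∫₀^∞ xʲ·e^(−2λx) dx = j!/(2λ)^(j+1).
State is unnormalized: ∫|ψ|² dx = 0.0068212, and ∫ψ*·(−ħ²/2m · ψ'') dx = 0.0032394, so ⟨T⟩ = 0.0032394 / 0.0068212.
⟨T⟩ = 0.47490.

0.475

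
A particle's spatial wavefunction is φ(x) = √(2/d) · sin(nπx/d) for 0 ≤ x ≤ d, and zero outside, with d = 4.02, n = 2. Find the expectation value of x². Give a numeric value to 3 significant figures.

5.18

⟨x²⟩ = ∫ x²·|φ|² dx (integrals over the domain).
With sin²θ = (1 − cos2θ)/2 on 0 ≤ x ≤ d: ∫sin²(nπx/d) dx = d/2, ∫x·sin²(nπx/d) dx = d²/4, ∫x²·sin²(nπx/d) dx = d³·(1/6 − 1/(4n²π²)); higher powers xᵏ the same way, integrating xᵏ·cos(2nπx/d) by parts.
⟨x²⟩ = 5.1821.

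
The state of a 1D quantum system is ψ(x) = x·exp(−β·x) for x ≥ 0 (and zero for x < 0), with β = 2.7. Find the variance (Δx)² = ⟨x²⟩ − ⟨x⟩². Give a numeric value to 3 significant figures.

Compute ⟨x⟩ and ⟨x²⟩ separately, then (Δx)² = ⟨x²⟩ − ⟨x⟩².
Every integrand reduces to terms xʲ·e^(−2βx) on [0, ∞); use ∫₀^∞ xʲ·e^(−2βx) dx = j!/(2β)^(j+1).
Normalization: ∫|ψ|² dx = 0.012701.
⟨x⟩ = 0.55556 and ⟨x²⟩ = 0.41152.
(Δx)² = 0.41152 − (0.55556)² = 0.10288.

0.103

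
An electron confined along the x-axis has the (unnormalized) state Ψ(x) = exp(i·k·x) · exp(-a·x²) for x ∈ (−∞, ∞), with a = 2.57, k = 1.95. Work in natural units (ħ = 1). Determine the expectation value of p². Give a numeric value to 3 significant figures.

p² Ψ = −ħ² d²Ψ/dx²; ⟨p²⟩ = −ħ² ∫ Ψ*·Ψ'' dx / ∫|Ψ|² dx.
Gaussian moments: ∫x^(2j)·e^(−2ax²) dx = (2j−1)!!/(4a)^j · √(π/(2a)), odd powers integrate to 0; here √(π/(2a)) = 0.78180. Derivatives: Ψ′ = (ik − 2ax)·Ψ, Ψ″ = ((ik − 2ax)² − 2a)·Ψ; the odd-in-x pieces drop out.
State is unnormalized: ∫|Ψ|² dx = 0.78180, and ∫Ψ*·(−ħ² Ψ'') dx = 4.9820, so ⟨p²⟩ = 4.9820 / 0.78180.
⟨p²⟩ = 6.3725.

6.37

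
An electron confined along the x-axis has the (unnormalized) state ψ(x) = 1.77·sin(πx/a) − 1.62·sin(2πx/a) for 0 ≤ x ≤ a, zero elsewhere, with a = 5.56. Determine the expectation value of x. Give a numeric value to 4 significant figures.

⟨x⟩ = ∫ x·|ψ|² dx / ∫|ψ|² dx (integrals over the domain).
On 0 ≤ x ≤ a (j ≠ l): ∫sin²(jπx/a) dx = a/2, ∫sin(jπx/a)·sin(lπx/a) dx = 0; diagonal moments ∫x·sin²(jπx/a) dx = a²/4, ∫x²·sin²(jπx/a) dx = a³·(1/6 − 1/(4j²π²)); cross terms ∫x·sin(jπx/a)·sin(lπx/a) dx = 0 for j + l even and −4jla²/(π²(j² − l²)²) for j + l odd, ∫x²·sin(jπx/a)·sin(lπx/a) dx = (−1)^(j+l)·4jla³/(π²(j² − l²)²); higher powers the same way via product-to-sum and parts.
State is unnormalized: ∫|ψ|² dx = 16.005, and ∫ψ*·x·ψ dx = 60.461, so ⟨x⟩ = 60.461 / 16.005.
⟨x⟩ = 3.7776.

3.778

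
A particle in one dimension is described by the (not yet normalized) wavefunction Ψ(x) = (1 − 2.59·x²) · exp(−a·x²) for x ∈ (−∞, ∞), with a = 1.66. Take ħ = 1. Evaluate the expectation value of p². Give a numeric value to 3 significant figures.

p² Ψ = −ħ² d²Ψ/dx²; ⟨p²⟩ = −ħ² ∫ Ψ*·Ψ'' dx / ∫|Ψ|² dx.
Expand each integrand as polynomial × e^(−2ax²) and use ∫x^(2j)·e^(−2ax²) dx = (2j−1)!!/(4a)^j · √(π/(2a)), odd powers → 0; here √(π/(2a)) = 0.97276. Differentiate with the product rule, d/dx e^(−ax²) = −2ax·e^(−ax²).
State is unnormalized: ∫|Ψ|² dx = 0.65790, and ∫Ψ*·(−ħ² Ψ'') dx = 4.5943, so ⟨p²⟩ = 4.5943 / 0.65790.
⟨p²⟩ = 6.9833.

6.98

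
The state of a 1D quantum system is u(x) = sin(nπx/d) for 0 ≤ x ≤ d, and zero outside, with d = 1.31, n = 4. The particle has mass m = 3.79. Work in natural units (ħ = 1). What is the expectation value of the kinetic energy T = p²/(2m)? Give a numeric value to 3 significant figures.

12.1

T = −(ħ²/2m) d²/dx², so ⟨T⟩ = −(ħ²/2m) ∫ u*·u'' dx / ∫|u|² dx; with m = 3.79.
d/dx sin(nπx/d) = (nπ/d)·cos(nπx/d) and d²/dx² sin(nπx/d) = −(nπ/d)²·sin(nπx/d); on 0 ≤ x ≤ d, ∫sin²(nπx/d) dx = d/2 and ∫sin(nπx/d)·cos(nπx/d) dx = 0.
State is unnormalized: ∫|u|² dx = 0.65500, and ∫u*·(−ħ²/2m · u'') dx = 7.9515, so ⟨T⟩ = 7.9515 / 0.65500.
⟨T⟩ = 12.140.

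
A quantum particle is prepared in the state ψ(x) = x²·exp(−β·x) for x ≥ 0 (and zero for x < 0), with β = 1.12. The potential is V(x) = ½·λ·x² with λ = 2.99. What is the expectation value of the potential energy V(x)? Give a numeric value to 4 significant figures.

⟨V⟩ = ∫ V(x)·|ψ|² dx / ∫|ψ|² dx.
Every integrand reduces to terms xʲ·e^(−2βx) on [0, ∞); use ∫₀^∞ xʲ·e^(−2βx) dx = j!/(2β)^(j+1).
State is unnormalized: ∫|ψ|² dx = 0.42557, and ∫ψ*·V(x)·ψ dx = 3.8040, so ⟨V⟩ = 3.8040 / 0.42557.
⟨V⟩ = 8.9385.

8.939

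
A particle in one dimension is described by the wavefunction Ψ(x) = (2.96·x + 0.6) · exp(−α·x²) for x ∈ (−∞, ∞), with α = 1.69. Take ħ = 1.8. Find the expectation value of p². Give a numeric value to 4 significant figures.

14.05

p² Ψ = −ħ² d²Ψ/dx²; ⟨p²⟩ = −ħ² ∫ Ψ*·Ψ'' dx / ∫|Ψ|² dx.
Expand each integrand as polynomial × e^(−2αx²) and use ∫x^(2j)·e^(−2αx²) dx = (2j−1)!!/(4α)^j · √(π/(2α)), odd powers → 0; here √(π/(2α)) = 0.96409. Differentiate with the product rule, d/dx e^(−αx²) = −2αx·e^(−αx²).
State is unnormalized: ∫|Ψ|² dx = 1.5966, and ∫Ψ*·(−ħ² Ψ'') dx = 22.427, so ⟨p²⟩ = 22.427 / 1.5966.
⟨p²⟩ = 14.046.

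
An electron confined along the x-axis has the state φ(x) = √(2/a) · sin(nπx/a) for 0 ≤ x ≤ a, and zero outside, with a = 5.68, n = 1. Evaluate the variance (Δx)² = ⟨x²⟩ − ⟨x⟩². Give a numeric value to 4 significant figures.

1.054

Compute ⟨x⟩ and ⟨x²⟩ separately, then (Δx)² = ⟨x²⟩ − ⟨x⟩².
With sin²θ = (1 − cos2θ)/2 on 0 ≤ x ≤ a: ∫sin²(nπx/a) dx = a/2, ∫x·sin²(nπx/a) dx = a²/4, ∫x²·sin²(nπx/a) dx = a³·(1/6 − 1/(4n²π²)); higher powers xᵏ the same way, integrating xᵏ·cos(2nπx/a) by parts.
⟨x⟩ = 2.8400 and ⟨x²⟩ = 9.1197.
(Δx)² = 9.1197 − (2.8400)² = 1.0541.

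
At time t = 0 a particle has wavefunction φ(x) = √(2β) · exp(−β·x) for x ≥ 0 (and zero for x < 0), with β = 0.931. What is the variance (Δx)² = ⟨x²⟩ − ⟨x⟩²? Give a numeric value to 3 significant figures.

0.288

Compute ⟨x⟩ and ⟨x²⟩ separately, then (Δx)² = ⟨x²⟩ − ⟨x⟩².
Every integrand reduces to terms xʲ·e^(−2βx) on [0, ∞); use ∫₀^∞ xʲ·e^(−2βx) dx = j!/(2β)^(j+1).
⟨x⟩ = 0.53706 and ⟨x²⟩ = 0.57686.
(Δx)² = 0.57686 − (0.53706)² = 0.28843.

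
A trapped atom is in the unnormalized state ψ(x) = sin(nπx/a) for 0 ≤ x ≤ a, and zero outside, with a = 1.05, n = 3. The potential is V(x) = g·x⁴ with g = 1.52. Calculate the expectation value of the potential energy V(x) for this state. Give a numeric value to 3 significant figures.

0.349

⟨V⟩ = ∫ V(x)·|ψ|² dx / ∫|ψ|² dx.
With sin²θ = (1 − cos2θ)/2 on 0 ≤ x ≤ a: ∫sin²(nπx/a) dx = a/2, ∫x·sin²(nπx/a) dx = a²/4, ∫x²·sin²(nπx/a) dx = a³·(1/6 − 1/(4n²π²)); higher powers xᵏ the same way, integrating xᵏ·cos(2nπx/a) by parts.
State is unnormalized: ∫|ψ|² dx = 0.52500, and ∫ψ*·V(x)·ψ dx = 0.18326, so ⟨V⟩ = 0.18326 / 0.52500.
⟨V⟩ = 0.34907.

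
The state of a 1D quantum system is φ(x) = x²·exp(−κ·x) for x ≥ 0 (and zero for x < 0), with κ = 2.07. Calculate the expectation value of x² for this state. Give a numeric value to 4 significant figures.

1.750

⟨x²⟩ = ∫ x²·|φ|² dx / ∫|φ|² dx (integrals over the domain).
Every integrand reduces to terms xʲ·e^(−2κx) on [0, ∞); use ∫₀^∞ xʲ·e^(−2κx) dx = j!/(2κ)^(j+1).
State is unnormalized: ∫|φ|² dx = 0.019734, and ∫φ*·x²·φ dx = 0.034541, so ⟨x²⟩ = 0.034541 / 0.019734.
⟨x²⟩ = 1.7503.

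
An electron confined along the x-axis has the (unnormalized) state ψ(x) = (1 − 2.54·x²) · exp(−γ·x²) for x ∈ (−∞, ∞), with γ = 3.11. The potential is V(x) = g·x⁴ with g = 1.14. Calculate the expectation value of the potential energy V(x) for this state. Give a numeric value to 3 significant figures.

⟨V⟩ = ∫ V(x)·|ψ|² dx / ∫|ψ|² dx.
Expand each integrand as polynomial × e^(−2γx²) and use ∫x^(2j)·e^(−2γx²) dx = (2j−1)!!/(4γ)^j · √(π/(2γ)), odd powers → 0; here √(π/(2γ)) = 0.71069.
State is unnormalized: ∫|ψ|² dx = 0.50936, and ∫ψ*·V(x)·ψ dx = 0.0065546, so ⟨V⟩ = 0.0065546 / 0.50936.
⟨V⟩ = 0.012868.

0.0129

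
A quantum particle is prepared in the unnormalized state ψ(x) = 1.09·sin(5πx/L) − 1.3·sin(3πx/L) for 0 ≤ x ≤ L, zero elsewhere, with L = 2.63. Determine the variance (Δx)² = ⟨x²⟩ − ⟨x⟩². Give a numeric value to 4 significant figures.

0.2243

Compute ⟨x⟩ and ⟨x²⟩ separately, then (Δx)² = ⟨x²⟩ − ⟨x⟩².
On 0 ≤ x ≤ L (j ≠ l): ∫sin²(jπx/L) dx = L/2, ∫sin(jπx/L)·sin(lπx/L) dx = 0; diagonal moments ∫x·sin²(jπx/L) dx = L²/4, ∫x²·sin²(jπx/L) dx = L³·(1/6 − 1/(4j²π²)); cross terms ∫x·sin(jπx/L)·sin(lπx/L) dx = 0 for j + l even and −4jlL²/(π²(j² − l²)²) for j + l odd, ∫x²·sin(jπx/L)·sin(lπx/L) dx = (−1)^(j+l)·4jlL³/(π²(j² − l²)²); higher powers the same way via product-to-sum and parts.
Normalization: ∫|ψ|² dx = 3.7847.
⟨x⟩ = 1.3150 and ⟨x²⟩ = 1.9535.
(Δx)² = 1.9535 − (1.3150)² = 0.22428.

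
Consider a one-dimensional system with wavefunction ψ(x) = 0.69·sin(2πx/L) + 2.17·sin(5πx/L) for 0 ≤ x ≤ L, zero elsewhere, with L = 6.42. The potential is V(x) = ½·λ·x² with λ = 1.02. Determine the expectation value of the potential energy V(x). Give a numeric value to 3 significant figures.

6.72

⟨V⟩ = ∫ V(x)·|ψ|² dx / ∫|ψ|² dx.
On 0 ≤ x ≤ L (j ≠ l): ∫sin²(jπx/L) dx = L/2, ∫sin(jπx/L)·sin(lπx/L) dx = 0; diagonal moments ∫x·sin²(jπx/L) dx = L²/4, ∫x²·sin²(jπx/L) dx = L³·(1/6 − 1/(4j²π²)); cross terms ∫x·sin(jπx/L)·sin(lπx/L) dx = 0 for j + l even and −4jlL²/(π²(j² − l²)²) for j + l odd, ∫x²·sin(jπx/L)·sin(lπx/L) dx = (−1)^(j+l)·4jlL³/(π²(j² − l²)²); higher powers the same way via product-to-sum and parts.
State is unnormalized: ∫|ψ|² dx = 16.644, and ∫ψ*·V(x)·ψ dx = 111.86, so ⟨V⟩ = 111.86 / 16.644.
⟨V⟩ = 6.7205.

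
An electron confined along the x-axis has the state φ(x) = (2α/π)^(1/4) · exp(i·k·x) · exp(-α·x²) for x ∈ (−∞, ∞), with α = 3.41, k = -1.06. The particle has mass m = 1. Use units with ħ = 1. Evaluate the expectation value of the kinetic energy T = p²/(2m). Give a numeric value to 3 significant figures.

T = −(ħ²/2m) d²/dx², so ⟨T⟩ = −(ħ²/2m) ∫ φ*·φ'' dx; with m = 1.
Gaussian moments: ∫x^(2j)·e^(−2αx²) dx = (2j−1)!!/(4α)^j · √(π/(2α)), odd powers integrate to 0; here √(π/(2α)) = 0.67871. Derivatives: φ′ = (ik − 2αx)·φ, φ″ = ((ik − 2αx)² − 2α)·φ; the odd-in-x pieces drop out.
⟨T⟩ = 2.2668.

2.27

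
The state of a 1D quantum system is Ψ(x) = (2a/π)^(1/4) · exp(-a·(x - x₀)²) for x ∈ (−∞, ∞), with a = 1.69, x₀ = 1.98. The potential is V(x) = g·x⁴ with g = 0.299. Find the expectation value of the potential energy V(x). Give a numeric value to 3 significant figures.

5.66

⟨V⟩ = ∫ V(x)·|Ψ|² dx.
Gaussian moments (u = x − x₀): ∫u^(2j)·e^(−2au²) du = (2j−1)!!/(4a)^j · √(π/(2a)), odd powers integrate to 0; here √(π/(2a)) = 0.96409.
⟨V⟩ = 5.6555.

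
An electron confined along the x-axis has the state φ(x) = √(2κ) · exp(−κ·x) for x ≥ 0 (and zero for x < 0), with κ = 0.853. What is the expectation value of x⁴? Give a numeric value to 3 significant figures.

⟨x⁴⟩ = ∫ x⁴·|φ|² dx (integrals over the domain).
Every integrand reduces to terms xʲ·e^(−2κx) on [0, ∞); use ∫₀^∞ xʲ·e^(−2κx) dx = j!/(2κ)^(j+1).
⟨x⁴⟩ = 2.8333.

2.83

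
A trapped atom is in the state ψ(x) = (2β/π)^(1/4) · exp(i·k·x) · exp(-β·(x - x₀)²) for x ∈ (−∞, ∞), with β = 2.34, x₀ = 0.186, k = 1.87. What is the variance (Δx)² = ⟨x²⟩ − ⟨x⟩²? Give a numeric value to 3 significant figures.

0.107

Compute ⟨x⟩ and ⟨x²⟩ separately, then (Δx)² = ⟨x²⟩ − ⟨x⟩².
Gaussian moments (u = x − x₀): ∫u^(2j)·e^(−2βu²) du = (2j−1)!!/(4β)^j · √(π/(2β)), odd powers integrate to 0; here √(π/(2β)) = 0.81932.
⟨x⟩ = 0.18600 and ⟨x²⟩ = 0.14143.
(Δx)² = 0.14143 − (0.18600)² = 0.10684.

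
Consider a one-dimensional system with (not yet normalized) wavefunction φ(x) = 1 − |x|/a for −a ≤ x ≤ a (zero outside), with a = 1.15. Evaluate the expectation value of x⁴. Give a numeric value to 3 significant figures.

0.0500

⟨x⁴⟩ = ∫ x⁴·|φ|² dx / ∫|φ|² dx (integrals over the domain).
φ is even, so ∫ over [−a, a] = 2∫₀ᵃ with φ = 1 − x/a there: ∫₀ᵃ (1 − x/a)² dx = a/3, ∫₀ᵃ x²(1 − x/a)² dx = a³/30, ∫₀ᵃ x⁴(1 − x/a)² dx = a⁵/105.
State is unnormalized: ∫|φ|² dx = 0.76667, and ∫φ*·x⁴·φ dx = 0.038312, so ⟨x⁴⟩ = 0.038312 / 0.76667.
⟨x⁴⟩ = 0.049972.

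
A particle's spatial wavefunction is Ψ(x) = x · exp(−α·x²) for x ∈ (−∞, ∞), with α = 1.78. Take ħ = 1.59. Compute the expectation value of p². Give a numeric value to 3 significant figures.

p² Ψ = −ħ² d²Ψ/dx²; ⟨p²⟩ = −ħ² ∫ Ψ*·Ψ'' dx / ∫|Ψ|² dx.
Expand each integrand as polynomial × e^(−2αx²) and use ∫x^(2j)·e^(−2αx²) dx = (2j−1)!!/(4α)^j · √(π/(2α)), odd powers → 0; here √(π/(2α)) = 0.93940. Differentiate with the product rule, d/dx e^(−αx²) = −2αx·e^(−αx²).
State is unnormalized: ∫|Ψ|² dx = 0.13194, and ∫Ψ*·(−ħ² Ψ'') dx = 1.7812, so ⟨p²⟩ = 1.7812 / 0.13194.
⟨p²⟩ = 13.500.

13.5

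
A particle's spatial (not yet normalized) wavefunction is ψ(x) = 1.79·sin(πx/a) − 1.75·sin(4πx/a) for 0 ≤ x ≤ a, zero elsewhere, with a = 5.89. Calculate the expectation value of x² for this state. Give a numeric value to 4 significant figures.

11.11

⟨x²⟩ = ∫ x²·|ψ|² dx / ∫|ψ|² dx (integrals over the domain).
On 0 ≤ x ≤ a (j ≠ l): ∫sin²(jπx/a) dx = a/2, ∫sin(jπx/a)·sin(lπx/a) dx = 0; diagonal moments ∫x·sin²(jπx/a) dx = a²/4, ∫x²·sin²(jπx/a) dx = a³·(1/6 − 1/(4j²π²)); cross terms ∫x·sin(jπx/a)·sin(lπx/a) dx = 0 for j + l even and −4jla²/(π²(j² − l²)²) for j + l odd, ∫x²·sin(jπx/a)·sin(lπx/a) dx = (−1)^(j+l)·4jla³/(π²(j² − l²)²); higher powers the same way via product-to-sum and parts.
State is unnormalized: ∫|ψ|² dx = 18.455, and ∫ψ*·x²·ψ dx = 205.06, so ⟨x²⟩ = 205.06 / 18.455.
⟨x²⟩ = 11.112.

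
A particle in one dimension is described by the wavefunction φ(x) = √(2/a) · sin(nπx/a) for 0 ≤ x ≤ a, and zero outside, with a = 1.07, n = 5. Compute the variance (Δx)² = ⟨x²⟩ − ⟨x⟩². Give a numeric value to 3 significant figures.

Compute ⟨x⟩ and ⟨x²⟩ separately, then (Δx)² = ⟨x²⟩ − ⟨x⟩².
With sin²θ = (1 − cos2θ)/2 on 0 ≤ x ≤ a: ∫sin²(nπx/a) dx = a/2, ∫x·sin²(nπx/a) dx = a²/4, ∫x²·sin²(nπx/a) dx = a³·(1/6 − 1/(4n²π²)); higher powers xᵏ the same way, integrating xᵏ·cos(2nπx/a) by parts.
⟨x⟩ = 0.53500 and ⟨x²⟩ = 0.37931.
(Δx)² = 0.37931 − (0.53500)² = 0.093088.

0.0931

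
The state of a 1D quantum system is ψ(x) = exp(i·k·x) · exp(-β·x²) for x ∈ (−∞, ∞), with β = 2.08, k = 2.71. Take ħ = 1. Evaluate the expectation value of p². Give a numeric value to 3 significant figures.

p² ψ = −ħ² d²ψ/dx²; ⟨p²⟩ = −ħ² ∫ ψ*·ψ'' dx / ∫|ψ|² dx.
Gaussian moments: ∫x^(2j)·e^(−2βx²) dx = (2j−1)!!/(4β)^j · √(π/(2β)), odd powers integrate to 0; here √(π/(2β)) = 0.86902. Derivatives: ψ′ = (ik − 2βx)·ψ, ψ″ = ((ik − 2βx)² − 2β)·ψ; the odd-in-x pieces drop out.
State is unnormalized: ∫|ψ|² dx = 0.86902, and ∫ψ*·(−ħ² ψ'') dx = 8.1897, so ⟨p²⟩ = 8.1897 / 0.86902.
⟨p²⟩ = 9.4241.

9.42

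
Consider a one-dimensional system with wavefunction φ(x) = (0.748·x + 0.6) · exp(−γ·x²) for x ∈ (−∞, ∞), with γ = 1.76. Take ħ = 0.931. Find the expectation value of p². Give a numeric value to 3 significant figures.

2.08

p² φ = −ħ² d²φ/dx²; ⟨p²⟩ = −ħ² ∫ φ*·φ'' dx / ∫|φ|² dx.
Expand each integrand as polynomial × e^(−2γx²) and use ∫x^(2j)·e^(−2γx²) dx = (2j−1)!!/(4γ)^j · √(π/(2γ)), odd powers → 0; here √(π/(2γ)) = 0.94472. Differentiate with the product rule, d/dx e^(−γx²) = −2γx·e^(−γx²).
State is unnormalized: ∫|φ|² dx = 0.41518, and ∫φ*·(−ħ² φ'') dx = 0.86243, so ⟨p²⟩ = 0.86243 / 0.41518.
⟨p²⟩ = 2.0772.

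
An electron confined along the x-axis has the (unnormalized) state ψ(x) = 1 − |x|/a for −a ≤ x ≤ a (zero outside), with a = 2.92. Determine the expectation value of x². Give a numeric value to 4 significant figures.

0.8526

⟨x²⟩ = ∫ x²·|ψ|² dx / ∫|ψ|² dx (integrals over the domain).
ψ is even, so ∫ over [−a, a] = 2∫₀ᵃ with ψ = 1 − x/a there: ∫₀ᵃ (1 − x/a)² dx = a/3, ∫₀ᵃ x²(1 − x/a)² dx = a³/30, ∫₀ᵃ x⁴(1 − x/a)² dx = a⁵/105.
State is unnormalized: ∫|ψ|² dx = 1.9467, and ∫ψ*·x²·ψ dx = 1.6598, so ⟨x²⟩ = 1.6598 / 1.9467.
⟨x²⟩ = 0.85264.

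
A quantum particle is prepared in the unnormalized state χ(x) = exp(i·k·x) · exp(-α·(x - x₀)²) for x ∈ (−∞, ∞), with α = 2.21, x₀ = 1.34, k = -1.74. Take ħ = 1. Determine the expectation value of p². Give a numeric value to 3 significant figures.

p² χ = −ħ² d²χ/dx²; ⟨p²⟩ = −ħ² ∫ χ*·χ'' dx / ∫|χ|² dx.
Gaussian moments (u = x − x₀): ∫u^(2j)·e^(−2αu²) du = (2j−1)!!/(4α)^j · √(π/(2α)), odd powers integrate to 0; here √(π/(2α)) = 0.84307. Derivatives: χ′ = (ik − 2αu)·χ, χ″ = ((ik − 2αu)² − 2α)·χ; the odd-in-u pieces drop out.
State is unnormalized: ∫|χ|² dx = 0.84307, and ∫χ*·(−ħ² χ'') dx = 4.4157, so ⟨p²⟩ = 4.4157 / 0.84307.
⟨p²⟩ = 5.2376.

5.24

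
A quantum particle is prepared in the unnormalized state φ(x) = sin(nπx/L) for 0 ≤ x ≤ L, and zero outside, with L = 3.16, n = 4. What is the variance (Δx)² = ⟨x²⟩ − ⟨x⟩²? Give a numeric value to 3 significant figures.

0.801

Compute ⟨x⟩ and ⟨x²⟩ separately, then (Δx)² = ⟨x²⟩ − ⟨x⟩².
With sin²θ = (1 − cos2θ)/2 on 0 ≤ x ≤ L: ∫sin²(nπx/L) dx = L/2, ∫x·sin²(nπx/L) dx = L²/4, ∫x²·sin²(nπx/L) dx = L³·(1/6 − 1/(4n²π²)); higher powers xᵏ the same way, integrating xᵏ·cos(2nπx/L) by parts.
Normalization: ∫|φ|² dx = 1.5800.
⟨x⟩ = 1.5800 and ⟨x²⟩ = 3.2969.
(Δx)² = 3.2969 − (1.5800)² = 0.80052.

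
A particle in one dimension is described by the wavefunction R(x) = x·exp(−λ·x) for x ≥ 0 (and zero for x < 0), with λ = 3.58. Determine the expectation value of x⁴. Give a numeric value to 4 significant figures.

0.1370

⟨x⁴⟩ = ∫ x⁴·|R|² dx / ∫|R|² dx (integrals over the domain).
Every integrand reduces to terms xʲ·e^(−2λx) on [0, ∞); use ∫₀^∞ xʲ·e^(−2λx) dx = j!/(2λ)^(j+1).
State is unnormalized: ∫|R|² dx = 0.0054487, and ∫R*·x⁴·R dx = 0.00074635, so ⟨x⁴⟩ = 0.00074635 / 0.0054487.
⟨x⁴⟩ = 0.13698.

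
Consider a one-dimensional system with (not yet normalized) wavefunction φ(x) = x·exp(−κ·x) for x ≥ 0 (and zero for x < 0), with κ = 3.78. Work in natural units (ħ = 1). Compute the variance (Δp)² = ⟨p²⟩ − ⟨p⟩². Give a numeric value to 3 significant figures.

Compute ⟨p⟩ and ⟨p²⟩ separately; (Δp)² = ⟨p²⟩ − ⟨p⟩².
Differentiate x·exp(−κ·x) with the product rule; every integrand then reduces to terms xʲ·e^(−2κx) on [0, ∞), with ∫₀^∞ xʲ·e^(−2κx) dx = j!/(2κ)^(j+1).
Normalization: ∫|φ|² dx = 0.0046288.
⟨p⟩ = 0.0000 and ⟨p²⟩ = 14.288.
(Δp)² = 14.288 − (0.0000)² = 14.288.

14.3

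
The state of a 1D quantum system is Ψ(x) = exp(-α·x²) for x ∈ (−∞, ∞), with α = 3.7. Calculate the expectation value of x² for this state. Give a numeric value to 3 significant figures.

⟨x²⟩ = ∫ x²·|Ψ|² dx / ∫|Ψ|² dx (integrals over the domain).
Gaussian moments: ∫x^(2j)·e^(−2αx²) dx = (2j−1)!!/(4α)^j · √(π/(2α)), odd powers integrate to 0; here √(π/(2α)) = 0.65157.
State is unnormalized: ∫|Ψ|² dx = 0.65157, and ∫Ψ*·x²·Ψ dx = 0.044025, so ⟨x²⟩ = 0.044025 / 0.65157.
⟨x²⟩ = 0.067568.

0.0676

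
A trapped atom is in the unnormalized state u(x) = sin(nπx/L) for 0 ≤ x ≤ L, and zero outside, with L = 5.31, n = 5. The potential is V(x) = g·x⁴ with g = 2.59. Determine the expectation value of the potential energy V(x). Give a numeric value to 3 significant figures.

404.

⟨V⟩ = ∫ V(x)·|u|² dx / ∫|u|² dx.
With sin²θ = (1 − cos2θ)/2 on 0 ≤ x ≤ L: ∫sin²(nπx/L) dx = L/2, ∫x·sin²(nπx/L) dx = L²/4, ∫x²·sin²(nπx/L) dx = L³·(1/6 − 1/(4n²π²)); higher powers xᵏ the same way, integrating xᵏ·cos(2nπx/L) by parts.
State is unnormalized: ∫|u|² dx = 2.6550, and ∫u*·V(x)·u dx = 1071.4, so ⟨V⟩ = 1071.4 / 2.6550.
⟨V⟩ = 403.53.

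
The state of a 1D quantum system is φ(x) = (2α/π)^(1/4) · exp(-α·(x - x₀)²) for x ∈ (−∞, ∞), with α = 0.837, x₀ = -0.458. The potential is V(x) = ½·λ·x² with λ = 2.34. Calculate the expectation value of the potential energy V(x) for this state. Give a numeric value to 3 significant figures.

⟨V⟩ = ∫ V(x)·|φ|² dx.
Gaussian moments (u = x − x₀): ∫u^(2j)·e^(−2αu²) du = (2j−1)!!/(4α)^j · √(π/(2α)), odd powers integrate to 0; here √(π/(2α)) = 1.3699.
⟨V⟩ = 0.59489.

0.595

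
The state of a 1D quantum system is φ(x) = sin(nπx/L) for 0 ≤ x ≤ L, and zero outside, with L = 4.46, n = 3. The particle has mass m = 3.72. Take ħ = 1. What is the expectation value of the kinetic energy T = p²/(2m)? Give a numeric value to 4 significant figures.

0.6002

T = −(ħ²/2m) d²/dx², so ⟨T⟩ = −(ħ²/2m) ∫ φ*·φ'' dx / ∫|φ|² dx; with m = 3.72.
d/dx sin(nπx/L) = (nπ/L)·cos(nπx/L) and d²/dx² sin(nπx/L) = −(nπ/L)²·sin(nπx/L); on 0 ≤ x ≤ L, ∫sin²(nπx/L) dx = L/2 and ∫sin(nπx/L)·cos(nπx/L) dx = 0.
State is unnormalized: ∫|φ|² dx = 2.2300, and ∫φ*·(−ħ²/2m · φ'') dx = 1.3385, so ⟨T⟩ = 1.3385 / 2.2300.
⟨T⟩ = 0.60020.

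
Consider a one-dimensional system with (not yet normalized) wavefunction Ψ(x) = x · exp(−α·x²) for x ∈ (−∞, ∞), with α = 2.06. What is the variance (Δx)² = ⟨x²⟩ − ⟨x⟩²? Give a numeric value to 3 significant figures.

0.364

Compute ⟨x⟩ and ⟨x²⟩ separately, then (Δx)² = ⟨x²⟩ − ⟨x⟩².
Expand each integrand as polynomial × e^(−2αx²) and use ∫x^(2j)·e^(−2αx²) dx = (2j−1)!!/(4α)^j · √(π/(2α)), odd powers → 0; here √(π/(2α)) = 0.87323.
Normalization: ∫|Ψ|² dx = 0.10597.
⟨x⟩ = 0.0000 and ⟨x²⟩ = 0.36408.
(Δx)² = 0.36408 − (0.0000)² = 0.36408.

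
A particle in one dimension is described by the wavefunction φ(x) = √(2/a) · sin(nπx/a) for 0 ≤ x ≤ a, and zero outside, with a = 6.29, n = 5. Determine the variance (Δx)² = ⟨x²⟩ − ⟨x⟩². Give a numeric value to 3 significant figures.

Compute ⟨x⟩ and ⟨x²⟩ separately, then (Δx)² = ⟨x²⟩ − ⟨x⟩².
With sin²θ = (1 − cos2θ)/2 on 0 ≤ x ≤ a: ∫sin²(nπx/a) dx = a/2, ∫x·sin²(nπx/a) dx = a²/4, ∫x²·sin²(nπx/a) dx = a³·(1/6 − 1/(4n²π²)); higher powers xᵏ the same way, integrating xᵏ·cos(2nπx/a) by parts.
⟨x⟩ = 3.1450 and ⟨x²⟩ = 13.108.
(Δx)² = 13.108 − (3.1450)² = 3.2168.

3.22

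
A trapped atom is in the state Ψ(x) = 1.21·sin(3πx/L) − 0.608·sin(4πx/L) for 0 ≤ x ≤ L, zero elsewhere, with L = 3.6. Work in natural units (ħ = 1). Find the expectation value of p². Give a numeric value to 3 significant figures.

p² Ψ = −ħ² d²Ψ/dx²; ⟨p²⟩ = −ħ² ∫ Ψ*·Ψ'' dx / ∫|Ψ|² dx.
d²/dx² sin(jπx/L) = −(jπ/L)²·sin(jπx/L); on 0 ≤ x ≤ L, ∫sin²(jπx/L) dx = L/2 and ∫sin(jπx/L)·sin(lπx/L) dx = 0 for j ≠ l, so only diagonal terms survive in ∫|Ψ|² and ∫Ψ·Ψ″; ∫Ψ·Ψ′ dx = [Ψ²/2] between the walls = 0.
State is unnormalized: ∫|Ψ|² dx = 3.3008, and ∫Ψ*·(−ħ² Ψ'') dx = 26.170, so ⟨p²⟩ = 26.170 / 3.3008.
⟨p²⟩ = 7.9285.

7.93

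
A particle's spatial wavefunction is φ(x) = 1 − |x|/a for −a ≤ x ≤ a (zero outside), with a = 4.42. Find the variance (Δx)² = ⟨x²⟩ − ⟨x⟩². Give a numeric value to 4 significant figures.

1.954

Compute ⟨x⟩ and ⟨x²⟩ separately, then (Δx)² = ⟨x²⟩ − ⟨x⟩².
φ is even, so ∫ over [−a, a] = 2∫₀ᵃ with φ = 1 − x/a there: ∫₀ᵃ (1 − x/a)² dx = a/3, ∫₀ᵃ x²(1 − x/a)² dx = a³/30, ∫₀ᵃ x⁴(1 − x/a)² dx = a⁵/105.
Normalization: ∫|φ|² dx = 2.9467.
⟨x⟩ = 0.0000 and ⟨x²⟩ = 1.9536.
(Δx)² = 1.9536 − (0.0000)² = 1.9536.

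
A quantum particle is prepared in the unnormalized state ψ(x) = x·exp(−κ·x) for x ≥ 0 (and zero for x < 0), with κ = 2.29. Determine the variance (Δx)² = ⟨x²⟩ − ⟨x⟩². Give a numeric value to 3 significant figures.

0.143

Compute ⟨x⟩ and ⟨x²⟩ separately, then (Δx)² = ⟨x²⟩ − ⟨x⟩².
Every integrand reduces to terms xʲ·e^(−2κx) on [0, ∞); use ∫₀^∞ xʲ·e^(−2κx) dx = j!/(2κ)^(j+1).
Normalization: ∫|ψ|² dx = 0.020818.
⟨x⟩ = 0.65502 and ⟨x²⟩ = 0.57207.
(Δx)² = 0.57207 − (0.65502)² = 0.14302.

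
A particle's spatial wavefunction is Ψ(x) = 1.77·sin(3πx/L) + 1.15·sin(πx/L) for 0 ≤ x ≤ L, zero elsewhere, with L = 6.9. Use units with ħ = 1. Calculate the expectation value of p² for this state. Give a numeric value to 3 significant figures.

p² Ψ = −ħ² d²Ψ/dx²; ⟨p²⟩ = −ħ² ∫ Ψ*·Ψ'' dx / ∫|Ψ|² dx.
d²/dx² sin(jπx/L) = −(jπ/L)²·sin(jπx/L); on 0 ≤ x ≤ L, ∫sin²(jπx/L) dx = L/2 and ∫sin(jπx/L)·sin(lπx/L) dx = 0 for j ≠ l, so only diagonal terms survive in ∫|Ψ|² and ∫Ψ·Ψ″; ∫Ψ·Ψ′ dx = [Ψ²/2] between the walls = 0.
State is unnormalized: ∫|Ψ|² dx = 15.371, and ∫Ψ*·(−ħ² Ψ'') dx = 21.111, so ⟨p²⟩ = 21.111 / 15.371.
⟨p²⟩ = 1.3734.

1.37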